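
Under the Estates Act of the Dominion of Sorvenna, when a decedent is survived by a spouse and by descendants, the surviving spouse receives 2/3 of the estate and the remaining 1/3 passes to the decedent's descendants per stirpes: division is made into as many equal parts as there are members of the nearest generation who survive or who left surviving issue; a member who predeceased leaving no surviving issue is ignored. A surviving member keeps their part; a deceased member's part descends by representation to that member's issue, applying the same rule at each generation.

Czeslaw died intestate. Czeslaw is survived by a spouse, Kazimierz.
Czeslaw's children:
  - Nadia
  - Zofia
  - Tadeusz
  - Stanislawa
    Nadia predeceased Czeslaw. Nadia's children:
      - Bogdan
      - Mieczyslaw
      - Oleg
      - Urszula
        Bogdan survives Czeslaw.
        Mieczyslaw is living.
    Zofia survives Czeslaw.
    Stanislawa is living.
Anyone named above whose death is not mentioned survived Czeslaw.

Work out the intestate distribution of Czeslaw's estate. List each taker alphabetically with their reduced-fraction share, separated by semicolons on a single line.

Bogdan 1/48; Kazimierz 2/3; Mieczyslaw 1/48; Oleg 1/48; Stanislawa 1/12; Tadeusz 1/12; Urszula 1/48; Zofia 1/12

Kazimierz, as surviving spouse, takes 2/3.
The remaining 1/3 passes to Czeslaw's descendants per stirpes.
The 1/3 is divided into 4 equal shares of 1/12 among Nadia, Zofia, Tadeusz, Stanislawa.
Nadia predeceased; the 1/12 allotted to Nadia's branch passes to Nadia's issue by representation.
The 1/12 is divided into 4 equal shares of 1/48 among Bogdan, Mieczyslaw, Oleg, Urszula.
Bogdan is living and takes 1/48.
Mieczyslaw is living and takes 1/48.
Oleg is living and takes 1/48.
Urszula is living and takes 1/48.
Zofia is living and takes 1/12.
Tadeusz is living and takes 1/12.
Stanislawa is living and takes 1/12.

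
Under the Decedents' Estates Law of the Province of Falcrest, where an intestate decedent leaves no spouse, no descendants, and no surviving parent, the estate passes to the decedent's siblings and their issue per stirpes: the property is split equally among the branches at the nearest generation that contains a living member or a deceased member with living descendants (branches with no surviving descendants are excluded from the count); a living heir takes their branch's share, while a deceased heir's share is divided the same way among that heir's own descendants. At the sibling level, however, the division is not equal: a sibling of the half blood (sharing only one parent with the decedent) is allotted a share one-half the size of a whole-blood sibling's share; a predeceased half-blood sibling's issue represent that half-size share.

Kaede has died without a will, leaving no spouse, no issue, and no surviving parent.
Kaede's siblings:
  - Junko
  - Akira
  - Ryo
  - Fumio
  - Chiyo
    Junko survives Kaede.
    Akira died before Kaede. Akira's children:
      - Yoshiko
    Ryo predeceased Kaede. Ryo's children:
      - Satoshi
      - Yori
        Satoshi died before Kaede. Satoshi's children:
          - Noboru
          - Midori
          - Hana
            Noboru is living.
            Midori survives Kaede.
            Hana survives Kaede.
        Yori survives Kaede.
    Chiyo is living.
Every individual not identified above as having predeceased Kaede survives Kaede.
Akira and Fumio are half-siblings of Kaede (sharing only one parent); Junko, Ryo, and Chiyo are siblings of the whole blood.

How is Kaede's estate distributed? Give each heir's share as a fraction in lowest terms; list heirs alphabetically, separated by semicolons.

No spouse, descendants, or parent survives, so the estate passes to Kaede's siblings per stirpes.
Half-blood siblings count for one-half the weight of whole-blood siblings at the initial division.
Dividing 1 in proportion to weights (total weight 4): Junko (weight 1) → 1/4; Akira (weight 1/2) → 1/8; Ryo (weight 1) → 1/4; Fumio (weight 1/2) → 1/8; Chiyo (weight 1) → 1/4.
Junko is living and takes 1/4.
Akira predeceased; the 1/8 allotted to Akira's branch passes to Akira's issue by representation.
Yoshiko is the sole taker at this level and receives the full 1/8.
Ryo predeceased; the 1/4 allotted to Ryo's branch passes to Ryo's issue by representation.
The 1/4 is divided into 2 equal shares of 1/8 among Satoshi, Yori.
Satoshi predeceased; the 1/8 allotted to Satoshi's branch passes to Satoshi's issue by representation.
The 1/8 is divided into 3 equal shares of 1/24 among Noboru, Midori, Hana.
Noboru is living and takes 1/24.
Midori is living and takes 1/24.
Hana is living and takes 1/24.
Yori is living and takes 1/8.
Fumio is living and takes 1/8.
Chiyo is living and takes 1/4.

Chiyo 1/4; Fumio 1/8; Hana 1/24; Junko 1/4; Midori 1/24; Noboru 1/24; Yori 1/8; Yoshiko 1/8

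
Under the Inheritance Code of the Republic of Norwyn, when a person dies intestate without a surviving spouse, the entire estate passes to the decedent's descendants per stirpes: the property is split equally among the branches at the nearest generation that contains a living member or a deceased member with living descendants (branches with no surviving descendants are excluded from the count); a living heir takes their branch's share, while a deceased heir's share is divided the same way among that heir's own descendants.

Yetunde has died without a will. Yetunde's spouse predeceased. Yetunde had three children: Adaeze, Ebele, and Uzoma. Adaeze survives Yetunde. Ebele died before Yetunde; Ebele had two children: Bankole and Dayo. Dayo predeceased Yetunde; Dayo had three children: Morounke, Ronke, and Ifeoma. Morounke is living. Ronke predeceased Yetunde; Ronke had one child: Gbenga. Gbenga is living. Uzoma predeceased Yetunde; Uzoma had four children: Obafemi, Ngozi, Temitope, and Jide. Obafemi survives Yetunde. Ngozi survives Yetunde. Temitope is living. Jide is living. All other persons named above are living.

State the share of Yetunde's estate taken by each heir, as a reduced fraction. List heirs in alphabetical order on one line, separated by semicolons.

Adaeze 1/3; Bankole 1/6; Gbenga 1/18; Ifeoma 1/18; Jide 1/12; Morounke 1/18; Ngozi 1/12; Obafemi 1/12; Temitope 1/12

There is no surviving spouse, so the entire estate passes to Yetunde's descendants per stirpes.
The estate is divided into 3 equal shares of 1/3 among Adaeze, Ebele, Uzoma.
Adaeze is living and takes 1/3.
Ebele predeceased; the 1/3 allotted to Ebele's branch passes to Ebele's issue by representation.
The 1/3 is divided into 2 equal shares of 1/6 among Bankole, Dayo.
Bankole is living and takes 1/6.
Dayo predeceased; the 1/6 allotted to Dayo's branch passes to Dayo's issue by representation.
The 1/6 is divided into 3 equal shares of 1/18 among Morounke, Ronke, Ifeoma.
Morounke is living and takes 1/18.
Ronke predeceased; the 1/18 allotted to Ronke's branch passes to Ronke's issue by representation.
Gbenga is the sole taker at this level and receives the full 1/18.
Ifeoma is living and takes 1/18.
Uzoma predeceased; the 1/3 allotted to Uzoma's branch passes to Uzoma's issue by representation.
The 1/3 is divided into 4 equal shares of 1/12 among Obafemi, Ngozi, Temitope, Jide.
Obafemi is living and takes 1/12.
Ngozi is living and takes 1/12.
Temitope is living and takes 1/12.
Jide is living and takes 1/12.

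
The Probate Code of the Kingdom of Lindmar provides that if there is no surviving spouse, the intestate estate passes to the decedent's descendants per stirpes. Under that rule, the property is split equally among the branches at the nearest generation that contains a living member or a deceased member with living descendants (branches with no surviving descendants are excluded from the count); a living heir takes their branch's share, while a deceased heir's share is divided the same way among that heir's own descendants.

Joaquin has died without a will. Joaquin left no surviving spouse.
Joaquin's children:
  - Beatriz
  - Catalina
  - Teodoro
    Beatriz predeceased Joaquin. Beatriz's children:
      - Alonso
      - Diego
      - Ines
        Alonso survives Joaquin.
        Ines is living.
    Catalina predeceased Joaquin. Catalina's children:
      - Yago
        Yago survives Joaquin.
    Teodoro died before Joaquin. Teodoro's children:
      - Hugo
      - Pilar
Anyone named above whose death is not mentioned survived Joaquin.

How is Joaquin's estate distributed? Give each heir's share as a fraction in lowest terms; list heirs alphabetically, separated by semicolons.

Alonso 1/9; Diego 1/9; Hugo 1/6; Ines 1/9; Pilar 1/6; Yago 1/3

There is no surviving spouse, so the entire estate passes to Joaquin's descendants per stirpes.
The estate is divided into 3 equal shares of 1/3 among Beatriz, Catalina, Teodoro.
Beatriz predeceased; the 1/3 allotted to Beatriz's branch passes to Beatriz's issue by representation.
The 1/3 is divided into 3 equal shares of 1/9 among Alonso, Diego, Ines.
Alonso is living and takes 1/9.
Diego is living and takes 1/9.
Ines is living and takes 1/9.
Catalina predeceased; the 1/3 allotted to Catalina's branch passes to Catalina's issue by representation.
Yago is the sole taker at this level and receives the full 1/3.
Teodoro predeceased; the 1/3 allotted to Teodoro's branch passes to Teodoro's issue by representation.
The 1/3 is divided into 2 equal shares of 1/6 among Hugo, Pilar.
Hugo is living and takes 1/6.
Pilar is living and takes 1/6.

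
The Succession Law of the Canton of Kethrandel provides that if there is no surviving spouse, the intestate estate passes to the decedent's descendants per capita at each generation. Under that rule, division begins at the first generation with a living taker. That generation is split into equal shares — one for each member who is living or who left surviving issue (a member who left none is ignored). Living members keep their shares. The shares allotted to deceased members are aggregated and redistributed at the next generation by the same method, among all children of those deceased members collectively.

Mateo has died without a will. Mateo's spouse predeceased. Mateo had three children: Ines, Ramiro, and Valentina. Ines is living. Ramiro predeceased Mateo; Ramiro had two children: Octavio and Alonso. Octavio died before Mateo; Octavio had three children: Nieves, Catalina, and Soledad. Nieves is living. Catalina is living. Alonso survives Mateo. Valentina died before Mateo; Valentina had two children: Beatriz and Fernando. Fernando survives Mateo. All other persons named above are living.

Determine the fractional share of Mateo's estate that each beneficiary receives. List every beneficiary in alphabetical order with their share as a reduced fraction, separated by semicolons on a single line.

There is no surviving spouse, so the entire estate passes to Mateo's descendants per capita at each generation.
At generation 1 (Ines, Ramiro, Valentina) there are 3 shares of (1)/3 = 1/3 each.
Living: Ines — each takes 1/3.
Deceased: Ramiro and Valentina. Their combined 2/3 is pooled and carried to generation 2.
At generation 2 (Octavio, Alonso, Beatriz, Fernando) there are 4 shares of (2/3)/4 = 1/6 each.
Living: Alonso, Beatriz, and Fernando — each takes 1/6.
Deceased: Octavio. That 1/6 share is carried to generation 3.
At generation 3 (Nieves, Catalina, Soledad) there are 3 shares of (1/6)/3 = 1/18 each.
Living: Nieves, Catalina, and Soledad — each takes 1/18.

Alonso 1/6; Beatriz 1/6; Catalina 1/18; Fernando 1/6; Ines 1/3; Nieves 1/18; Soledad 1/18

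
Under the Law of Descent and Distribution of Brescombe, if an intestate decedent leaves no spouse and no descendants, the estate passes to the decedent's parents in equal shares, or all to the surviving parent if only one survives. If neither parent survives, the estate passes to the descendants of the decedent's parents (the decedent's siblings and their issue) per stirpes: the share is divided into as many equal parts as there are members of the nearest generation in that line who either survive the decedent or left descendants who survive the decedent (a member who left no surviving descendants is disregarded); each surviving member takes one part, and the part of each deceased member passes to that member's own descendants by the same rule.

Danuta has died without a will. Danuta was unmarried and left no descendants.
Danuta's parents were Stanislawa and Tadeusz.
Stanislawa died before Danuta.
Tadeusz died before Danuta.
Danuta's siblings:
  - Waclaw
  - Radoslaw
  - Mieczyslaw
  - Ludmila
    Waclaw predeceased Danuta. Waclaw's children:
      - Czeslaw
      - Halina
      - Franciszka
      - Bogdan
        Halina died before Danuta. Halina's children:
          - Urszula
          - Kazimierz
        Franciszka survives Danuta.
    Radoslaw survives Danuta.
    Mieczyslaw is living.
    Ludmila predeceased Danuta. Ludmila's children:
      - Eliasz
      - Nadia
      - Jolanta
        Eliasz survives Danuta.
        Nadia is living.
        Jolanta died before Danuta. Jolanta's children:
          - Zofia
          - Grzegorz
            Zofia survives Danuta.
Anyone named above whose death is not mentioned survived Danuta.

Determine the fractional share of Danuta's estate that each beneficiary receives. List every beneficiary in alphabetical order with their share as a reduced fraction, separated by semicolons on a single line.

Neither parent survives and there are no descendants, so the estate passes to Danuta's siblings and their issue per stirpes.
The estate is divided into 4 equal shares of 1/4 among Waclaw, Radoslaw, Mieczyslaw, Ludmila.
Waclaw predeceased; the 1/4 allotted to Waclaw's branch passes to Waclaw's issue by representation.
The 1/4 is divided into 4 equal shares of 1/16 among Czeslaw, Halina, Franciszka, Bogdan.
Czeslaw is living and takes 1/16.
Halina predeceased; the 1/16 allotted to Halina's branch passes to Halina's issue by representation.
The 1/16 is divided into 2 equal shares of 1/32 among Urszula, Kazimierz.
Urszula is living and takes 1/32.
Kazimierz is living and takes 1/32.
Franciszka is living and takes 1/16.
Bogdan is living and takes 1/16.
Radoslaw is living and takes 1/4.
Mieczyslaw is living and takes 1/4.
Ludmila predeceased; the 1/4 allotted to Ludmila's branch passes to Ludmila's issue by representation.
The 1/4 is divided into 3 equal shares of 1/12 among Eliasz, Nadia, Jolanta.
Eliasz is living and takes 1/12.
Nadia is living and takes 1/12.
Jolanta predeceased; the 1/12 allotted to Jolanta's branch passes to Jolanta's issue by representation.
The 1/12 is divided into 2 equal shares of 1/24 among Zofia, Grzegorz.
Zofia is living and takes 1/24.
Grzegorz is living and takes 1/24.

Bogdan 1/16; Czeslaw 1/16; Eliasz 1/12; Franciszka 1/16; Grzegorz 1/24; Kazimierz 1/32; Mieczyslaw 1/4; Nadia 1/12; Radoslaw 1/4; Urszula 1/32; Zofia 1/24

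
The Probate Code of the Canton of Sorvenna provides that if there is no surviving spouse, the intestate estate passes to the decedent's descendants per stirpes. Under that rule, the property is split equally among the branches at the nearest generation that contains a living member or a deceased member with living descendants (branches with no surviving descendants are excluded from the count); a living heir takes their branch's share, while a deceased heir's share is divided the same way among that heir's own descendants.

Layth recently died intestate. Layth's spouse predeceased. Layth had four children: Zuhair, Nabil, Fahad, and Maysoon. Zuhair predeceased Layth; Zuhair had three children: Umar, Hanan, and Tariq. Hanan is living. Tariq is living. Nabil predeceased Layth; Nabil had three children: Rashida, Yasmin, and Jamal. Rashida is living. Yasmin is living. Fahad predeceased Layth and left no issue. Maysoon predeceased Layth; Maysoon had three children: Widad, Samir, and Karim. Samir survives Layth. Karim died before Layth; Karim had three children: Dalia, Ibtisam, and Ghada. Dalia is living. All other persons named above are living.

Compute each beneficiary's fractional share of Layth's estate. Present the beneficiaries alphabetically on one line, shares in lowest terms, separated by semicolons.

Dalia 1/27; Ghada 1/27; Hanan 1/9; Ibtisam 1/27; Jamal 1/9; Rashida 1/9; Samir 1/9; Tariq 1/9; Umar 1/9; Widad 1/9; Yasmin 1/9

There is no surviving spouse, so the entire estate passes to Layth's descendants per stirpes.
Fahad left no surviving issue, so that branch lapses and is disregarded.
The estate is divided into 3 equal shares of 1/3 among Zuhair, Nabil, Maysoon.
Zuhair predeceased; the 1/3 allotted to Zuhair's branch passes to Zuhair's issue by representation.
The 1/3 is divided into 3 equal shares of 1/9 among Umar, Hanan, Tariq.
Umar is living and takes 1/9.
Hanan is living and takes 1/9.
Tariq is living and takes 1/9.
Nabil predeceased; the 1/3 allotted to Nabil's branch passes to Nabil's issue by representation.
The 1/3 is divided into 3 equal shares of 1/9 among Rashida, Yasmin, Jamal.
Rashida is living and takes 1/9.
Yasmin is living and takes 1/9.
Jamal is living and takes 1/9.
Maysoon predeceased; the 1/3 allotted to Maysoon's branch passes to Maysoon's issue by representation.
The 1/3 is divided into 3 equal shares of 1/9 among Widad, Samir, Karim.
Widad is living and takes 1/9.
Samir is living and takes 1/9.
Karim predeceased; the 1/9 allotted to Karim's branch passes to Karim's issue by representation.
The 1/9 is divided into 3 equal shares of 1/27 among Dalia, Ibtisam, Ghada.
Dalia is living and takes 1/27.
Ibtisam is living and takes 1/27.
Ghada is living and takes 1/27.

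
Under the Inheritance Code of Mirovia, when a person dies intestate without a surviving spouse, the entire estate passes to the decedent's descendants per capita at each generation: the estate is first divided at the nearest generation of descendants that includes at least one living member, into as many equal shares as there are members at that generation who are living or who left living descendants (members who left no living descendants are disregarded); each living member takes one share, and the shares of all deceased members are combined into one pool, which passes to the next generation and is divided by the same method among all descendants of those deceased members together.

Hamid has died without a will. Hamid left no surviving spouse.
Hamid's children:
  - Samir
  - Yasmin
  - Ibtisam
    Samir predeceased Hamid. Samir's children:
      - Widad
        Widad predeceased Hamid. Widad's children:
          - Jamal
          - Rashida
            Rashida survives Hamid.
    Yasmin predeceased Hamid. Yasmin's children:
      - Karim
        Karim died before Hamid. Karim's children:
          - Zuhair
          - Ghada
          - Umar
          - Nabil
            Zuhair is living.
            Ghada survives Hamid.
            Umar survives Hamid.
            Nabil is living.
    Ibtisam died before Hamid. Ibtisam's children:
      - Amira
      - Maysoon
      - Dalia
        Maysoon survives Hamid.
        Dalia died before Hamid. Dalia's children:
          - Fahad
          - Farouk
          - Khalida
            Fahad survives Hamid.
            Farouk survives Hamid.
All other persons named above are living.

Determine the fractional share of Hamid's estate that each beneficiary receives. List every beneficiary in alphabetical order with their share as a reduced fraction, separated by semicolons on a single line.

There is no surviving spouse, so the entire estate passes to Hamid's descendants per capita at each generation.
No one at generation 1 (Samir, Yasmin, Ibtisam) is living; moving to the next generation.
At generation 2 (Widad, Karim, Amira, Maysoon, Dalia) there are 5 shares of (1)/5 = 1/5 each.
Living: Amira and Maysoon — each takes 1/5.
Deceased: Widad, Karim, and Dalia. Their combined 3/5 is pooled and carried to generation 3.
At generation 3 (Jamal, Rashida, Zuhair, Ghada, Umar, Nabil, Fahad, Farouk, Khalida) there are 9 shares of (3/5)/9 = 1/15 each.
Living: Jamal, Rashida, Zuhair, Ghada, Umar, Nabil, Fahad, Farouk, and Khalida — each takes 1/15.

Amira 1/5; Fahad 1/15; Farouk 1/15; Ghada 1/15; Jamal 1/15; Khalida 1/15; Maysoon 1/5; Nabil 1/15; Rashida 1/15; Umar 1/15; Zuhair 1/15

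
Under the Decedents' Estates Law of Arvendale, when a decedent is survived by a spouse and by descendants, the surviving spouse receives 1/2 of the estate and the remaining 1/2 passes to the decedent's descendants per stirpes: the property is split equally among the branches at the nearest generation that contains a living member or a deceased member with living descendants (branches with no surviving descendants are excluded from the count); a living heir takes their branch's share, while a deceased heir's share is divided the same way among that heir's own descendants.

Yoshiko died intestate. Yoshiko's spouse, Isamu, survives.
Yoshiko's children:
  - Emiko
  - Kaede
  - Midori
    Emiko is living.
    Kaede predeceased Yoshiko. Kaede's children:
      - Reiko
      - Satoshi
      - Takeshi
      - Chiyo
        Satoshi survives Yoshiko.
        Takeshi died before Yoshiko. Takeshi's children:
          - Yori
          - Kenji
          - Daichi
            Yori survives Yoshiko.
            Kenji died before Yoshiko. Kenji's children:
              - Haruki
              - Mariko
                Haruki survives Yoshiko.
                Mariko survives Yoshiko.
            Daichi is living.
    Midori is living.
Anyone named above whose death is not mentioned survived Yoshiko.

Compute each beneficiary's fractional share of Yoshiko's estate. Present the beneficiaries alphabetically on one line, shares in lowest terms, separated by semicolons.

Isamu, as surviving spouse, takes 1/2.
The remaining 1/2 passes to Yoshiko's descendants per stirpes.
The 1/2 is divided into 3 equal shares of 1/6 among Emiko, Kaede, Midori.
Emiko is living and takes 1/6.
Kaede predeceased; the 1/6 allotted to Kaede's branch passes to Kaede's issue by representation.
The 1/6 is divided into 4 equal shares of 1/24 among Reiko, Satoshi, Takeshi, Chiyo.
Reiko is living and takes 1/24.
Satoshi is living and takes 1/24.
Takeshi predeceased; the 1/24 allotted to Takeshi's branch passes to Takeshi's issue by representation.
The 1/24 is divided into 3 equal shares of 1/72 among Yori, Kenji, Daichi.
Yori is living and takes 1/72.
Kenji predeceased; the 1/72 allotted to Kenji's branch passes to Kenji's issue by representation.
The 1/72 is divided into 2 equal shares of 1/144 among Haruki, Mariko.
Haruki is living and takes 1/144.
Mariko is living and takes 1/144.
Daichi is living and takes 1/72.
Chiyo is living and takes 1/24.
Midori is living and takes 1/6.

Chiyo 1/24; Daichi 1/72; Emiko 1/6; Haruki 1/144; Isamu 1/2; Mariko 1/144; Midori 1/6; Reiko 1/24; Satoshi 1/24; Yori 1/72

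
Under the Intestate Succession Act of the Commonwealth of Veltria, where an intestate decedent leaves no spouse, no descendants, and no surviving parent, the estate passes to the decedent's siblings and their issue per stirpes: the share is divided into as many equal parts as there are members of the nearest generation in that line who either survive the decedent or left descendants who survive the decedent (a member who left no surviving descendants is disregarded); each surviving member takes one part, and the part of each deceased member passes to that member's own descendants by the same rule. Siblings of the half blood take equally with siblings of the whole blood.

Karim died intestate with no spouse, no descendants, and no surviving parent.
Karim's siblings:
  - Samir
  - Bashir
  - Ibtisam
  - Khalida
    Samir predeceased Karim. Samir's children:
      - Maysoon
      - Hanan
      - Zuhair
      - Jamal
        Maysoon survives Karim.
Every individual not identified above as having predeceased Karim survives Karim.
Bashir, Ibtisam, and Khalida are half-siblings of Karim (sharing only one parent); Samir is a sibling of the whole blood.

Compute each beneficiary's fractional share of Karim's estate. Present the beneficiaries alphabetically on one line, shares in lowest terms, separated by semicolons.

Bashir 1/4; Hanan 1/16; Ibtisam 1/4; Jamal 1/16; Khalida 1/4; Maysoon 1/16; Zuhair 1/16

No spouse, descendants, or parent survives, so the estate passes to Karim's siblings per stirpes.
Half-blood and whole-blood siblings take equally under the stated rule.
The estate is divided into 4 equal shares of 1/4 among Samir, Bashir, Ibtisam, Khalida.
Samir predeceased; the 1/4 allotted to Samir's branch passes to Samir's issue by representation.
The 1/4 is divided into 4 equal shares of 1/16 among Maysoon, Hanan, Zuhair, Jamal.
Maysoon is living and takes 1/16.
Hanan is living and takes 1/16.
Zuhair is living and takes 1/16.
Jamal is living and takes 1/16.
Bashir is living and takes 1/4.
Ibtisam is living and takes 1/4.
Khalida is living and takes 1/4.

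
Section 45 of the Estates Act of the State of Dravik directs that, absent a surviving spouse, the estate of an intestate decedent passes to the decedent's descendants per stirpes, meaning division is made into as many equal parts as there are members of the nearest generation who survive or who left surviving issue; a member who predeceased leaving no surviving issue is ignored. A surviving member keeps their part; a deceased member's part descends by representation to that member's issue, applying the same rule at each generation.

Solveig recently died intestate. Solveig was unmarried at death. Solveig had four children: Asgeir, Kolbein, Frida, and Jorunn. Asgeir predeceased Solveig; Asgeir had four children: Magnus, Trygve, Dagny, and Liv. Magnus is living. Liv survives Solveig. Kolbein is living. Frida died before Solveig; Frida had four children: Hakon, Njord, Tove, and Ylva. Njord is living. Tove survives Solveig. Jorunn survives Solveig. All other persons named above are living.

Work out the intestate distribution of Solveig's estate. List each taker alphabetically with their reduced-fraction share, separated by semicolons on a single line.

There is no surviving spouse, so the entire estate passes to Solveig's descendants per stirpes.
The estate is divided into 4 equal shares of 1/4 among Asgeir, Kolbein, Frida, Jorunn.
Asgeir predeceased; the 1/4 allotted to Asgeir's branch passes to Asgeir's issue by representation.
The 1/4 is divided into 4 equal shares of 1/16 among Magnus, Trygve, Dagny, Liv.
Magnus is living and takes 1/16.
Trygve is living and takes 1/16.
Dagny is living and takes 1/16.
Liv is living and takes 1/16.
Kolbein is living and takes 1/4.
Frida predeceased; the 1/4 allotted to Frida's branch passes to Frida's issue by representation.
The 1/4 is divided into 4 equal shares of 1/16 among Hakon, Njord, Tove, Ylva.
Hakon is living and takes 1/16.
Njord is living and takes 1/16.
Tove is living and takes 1/16.
Ylva is living and takes 1/16.
Jorunn is living and takes 1/4.

Dagny 1/16; Hakon 1/16; Jorunn 1/4; Kolbein 1/4; Liv 1/16; Magnus 1/16; Njord 1/16; Tove 1/16; Trygve 1/16; Ylva 1/16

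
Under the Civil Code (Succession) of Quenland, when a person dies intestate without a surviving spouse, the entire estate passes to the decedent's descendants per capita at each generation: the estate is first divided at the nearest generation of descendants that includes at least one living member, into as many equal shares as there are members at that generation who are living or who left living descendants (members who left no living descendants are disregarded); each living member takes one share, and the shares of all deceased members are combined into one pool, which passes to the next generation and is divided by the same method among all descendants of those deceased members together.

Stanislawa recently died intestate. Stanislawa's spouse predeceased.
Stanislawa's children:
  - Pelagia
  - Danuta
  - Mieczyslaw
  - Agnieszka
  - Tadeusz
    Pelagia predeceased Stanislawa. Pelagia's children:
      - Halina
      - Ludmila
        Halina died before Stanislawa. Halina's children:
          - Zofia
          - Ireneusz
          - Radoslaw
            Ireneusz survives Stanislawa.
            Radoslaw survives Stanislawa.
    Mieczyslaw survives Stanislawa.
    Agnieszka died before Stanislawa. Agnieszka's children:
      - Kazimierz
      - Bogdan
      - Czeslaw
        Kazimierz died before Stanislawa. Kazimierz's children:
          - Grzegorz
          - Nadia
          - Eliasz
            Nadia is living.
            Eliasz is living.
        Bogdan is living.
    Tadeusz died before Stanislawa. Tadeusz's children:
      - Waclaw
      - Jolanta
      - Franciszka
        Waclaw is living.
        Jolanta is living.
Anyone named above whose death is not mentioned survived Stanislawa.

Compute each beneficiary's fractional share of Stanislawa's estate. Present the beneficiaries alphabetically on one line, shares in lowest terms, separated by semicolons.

Bogdan 3/40; Czeslaw 3/40; Danuta 1/5; Eliasz 1/40; Franciszka 3/40; Grzegorz 1/40; Ireneusz 1/40; Jolanta 3/40; Ludmila 3/40; Mieczyslaw 1/5; Nadia 1/40; Radoslaw 1/40; Waclaw 3/40; Zofia 1/40

There is no surviving spouse, so the entire estate passes to Stanislawa's descendants per capita at each generation.
At generation 1 (Pelagia, Danuta, Mieczyslaw, Agnieszka, Tadeusz) there are 5 shares of (1)/5 = 1/5 each.
Living: Danuta and Mieczyslaw — each takes 1/5.
Deceased: Pelagia, Agnieszka, and Tadeusz. Their combined 3/5 is pooled and carried to generation 2.
At generation 2 (Halina, Ludmila, Kazimierz, Bogdan, Czeslaw, Waclaw, Jolanta, Franciszka) there are 8 shares of (3/5)/8 = 3/40 each.
Living: Ludmila, Bogdan, Czeslaw, Waclaw, Jolanta, and Franciszka — each takes 3/40.
Deceased: Halina and Kazimierz. Their combined 3/20 is pooled and carried to generation 3.
At generation 3 (Zofia, Ireneusz, Radoslaw, Grzegorz, Nadia, Eliasz) there are 6 shares of (3/20)/6 = 1/40 each.
Living: Zofia, Ireneusz, Radoslaw, Grzegorz, Nadia, and Eliasz — each takes 1/40.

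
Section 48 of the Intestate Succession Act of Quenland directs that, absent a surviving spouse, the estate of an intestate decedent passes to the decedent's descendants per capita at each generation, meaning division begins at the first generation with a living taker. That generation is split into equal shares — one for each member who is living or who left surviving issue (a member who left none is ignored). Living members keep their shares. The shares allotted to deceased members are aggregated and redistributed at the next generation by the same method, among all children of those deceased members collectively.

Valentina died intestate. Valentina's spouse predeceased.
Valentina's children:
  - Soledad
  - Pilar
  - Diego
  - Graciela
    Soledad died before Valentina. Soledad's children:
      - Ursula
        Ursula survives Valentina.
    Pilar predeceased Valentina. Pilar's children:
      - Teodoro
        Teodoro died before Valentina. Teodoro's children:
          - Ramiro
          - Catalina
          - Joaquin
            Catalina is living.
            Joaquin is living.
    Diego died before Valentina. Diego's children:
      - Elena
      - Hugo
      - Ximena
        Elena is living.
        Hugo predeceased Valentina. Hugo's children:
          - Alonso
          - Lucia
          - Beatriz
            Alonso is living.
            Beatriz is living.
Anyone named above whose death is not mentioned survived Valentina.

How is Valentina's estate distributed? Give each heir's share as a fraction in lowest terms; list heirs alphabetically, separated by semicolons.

Alonso 1/20; Beatriz 1/20; Catalina 1/20; Elena 3/20; Graciela 1/4; Joaquin 1/20; Lucia 1/20; Ramiro 1/20; Ursula 3/20; Ximena 3/20

There is no surviving spouse, so the entire estate passes to Valentina's descendants per capita at each generation.
At generation 1 (Soledad, Pilar, Diego, Graciela) there are 4 shares of (1)/4 = 1/4 each.
Living: Graciela — each takes 1/4.
Deceased: Soledad, Pilar, and Diego. Their combined 3/4 is pooled and carried to generation 2.
At generation 2 (Ursula, Teodoro, Elena, Hugo, Ximena) there are 5 shares of (3/4)/5 = 3/20 each.
Living: Ursula, Elena, and Ximena — each takes 3/20.
Deceased: Teodoro and Hugo. Their combined 3/10 is pooled and carried to generation 3.
At generation 3 (Ramiro, Catalina, Joaquin, Alonso, Lucia, Beatriz) there are 6 shares of (3/10)/6 = 1/20 each.
Living: Ramiro, Catalina, Joaquin, Alonso, Lucia, and Beatriz — each takes 1/20.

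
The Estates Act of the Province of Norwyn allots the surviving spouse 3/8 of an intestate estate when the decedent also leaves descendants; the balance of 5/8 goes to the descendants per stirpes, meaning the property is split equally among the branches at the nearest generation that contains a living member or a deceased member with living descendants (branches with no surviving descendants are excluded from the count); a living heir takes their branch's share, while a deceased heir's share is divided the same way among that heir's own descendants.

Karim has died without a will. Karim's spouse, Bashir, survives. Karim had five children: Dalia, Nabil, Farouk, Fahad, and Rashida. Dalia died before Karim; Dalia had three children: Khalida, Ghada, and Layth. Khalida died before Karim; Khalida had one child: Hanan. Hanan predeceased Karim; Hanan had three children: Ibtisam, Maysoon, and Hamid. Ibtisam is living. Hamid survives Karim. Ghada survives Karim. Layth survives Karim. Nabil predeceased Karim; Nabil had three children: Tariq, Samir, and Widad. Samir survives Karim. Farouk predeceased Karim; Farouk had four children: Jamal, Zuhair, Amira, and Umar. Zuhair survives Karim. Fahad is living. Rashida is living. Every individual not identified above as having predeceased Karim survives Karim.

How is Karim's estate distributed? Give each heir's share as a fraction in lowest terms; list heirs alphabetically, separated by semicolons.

Bashir, as surviving spouse, takes 3/8.
The remaining 5/8 passes to Karim's descendants per stirpes.
The 5/8 is divided into 5 equal shares of 1/8 among Dalia, Nabil, Farouk, Fahad, Rashida.
Dalia predeceased; the 1/8 allotted to Dalia's branch passes to Dalia's issue by representation.
The 1/8 is divided into 3 equal shares of 1/24 among Khalida, Ghada, Layth.
Khalida predeceased; the 1/24 allotted to Khalida's branch passes to Khalida's issue by representation.
Hanan's line is the sole branch at this level, so the full 1/24 passes to Hanan's issue by representation.
The 1/24 is divided into 3 equal shares of 1/72 among Ibtisam, Maysoon, Hamid.
Ibtisam is living and takes 1/72.
Maysoon is living and takes 1/72.
Hamid is living and takes 1/72.
Ghada is living and takes 1/24.
Layth is living and takes 1/24.
Nabil predeceased; the 1/8 allotted to Nabil's branch passes to Nabil's issue by representation.
The 1/8 is divided into 3 equal shares of 1/24 among Tariq, Samir, Widad.
Tariq is living and takes 1/24.
Samir is living and takes 1/24.
Widad is living and takes 1/24.
Farouk predeceased; the 1/8 allotted to Farouk's branch passes to Farouk's issue by representation.
The 1/8 is divided into 4 equal shares of 1/32 among Jamal, Zuhair, Amira, Umar.
Jamal is living and takes 1/32.
Zuhair is living and takes 1/32.
Amira is living and takes 1/32.
Umar is living and takes 1/32.
Fahad is living and takes 1/8.
Rashida is living and takes 1/8.

Amira 1/32; Bashir 3/8; Fahad 1/8; Ghada 1/24; Hamid 1/72; Ibtisam 1/72; Jamal 1/32; Layth 1/24; Maysoon 1/72; Rashida 1/8; Samir 1/24; Tariq 1/24; Umar 1/32; Widad 1/24; Zuhair 1/32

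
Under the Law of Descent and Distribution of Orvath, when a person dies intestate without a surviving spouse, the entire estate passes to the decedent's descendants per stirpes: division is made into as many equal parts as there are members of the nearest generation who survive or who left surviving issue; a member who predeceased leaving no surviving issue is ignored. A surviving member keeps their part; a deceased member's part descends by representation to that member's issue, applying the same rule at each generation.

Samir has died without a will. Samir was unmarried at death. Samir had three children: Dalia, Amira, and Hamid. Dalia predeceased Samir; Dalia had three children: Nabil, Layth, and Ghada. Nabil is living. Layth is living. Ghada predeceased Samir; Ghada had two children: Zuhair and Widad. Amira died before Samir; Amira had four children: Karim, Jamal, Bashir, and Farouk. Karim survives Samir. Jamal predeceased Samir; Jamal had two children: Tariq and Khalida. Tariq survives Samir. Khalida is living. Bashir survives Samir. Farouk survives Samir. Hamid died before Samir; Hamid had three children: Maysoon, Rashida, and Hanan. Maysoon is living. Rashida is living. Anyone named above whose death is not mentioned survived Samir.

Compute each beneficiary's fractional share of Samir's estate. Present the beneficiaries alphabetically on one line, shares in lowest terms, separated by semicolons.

There is no surviving spouse, so the entire estate passes to Samir's descendants per stirpes.
The estate is divided into 3 equal shares of 1/3 among Dalia, Amira, Hamid.
Dalia predeceased; the 1/3 allotted to Dalia's branch passes to Dalia's issue by representation.
The 1/3 is divided into 3 equal shares of 1/9 among Nabil, Layth, Ghada.
Nabil is living and takes 1/9.
Layth is living and takes 1/9.
Ghada predeceased; the 1/9 allotted to Ghada's branch passes to Ghada's issue by representation.
The 1/9 is divided into 2 equal shares of 1/18 among Zuhair, Widad.
Zuhair is living and takes 1/18.
Widad is living and takes 1/18.
Amira predeceased; the 1/3 allotted to Amira's branch passes to Amira's issue by representation.
The 1/3 is divided into 4 equal shares of 1/12 among Karim, Jamal, Bashir, Farouk.
Karim is living and takes 1/12.
Jamal predeceased; the 1/12 allotted to Jamal's branch passes to Jamal's issue by representation.
The 1/12 is divided into 2 equal shares of 1/24 among Tariq, Khalida.
Tariq is living and takes 1/24.
Khalida is living and takes 1/24.
Bashir is living and takes 1/12.
Farouk is living and takes 1/12.
Hamid predeceased; the 1/3 allotted to Hamid's branch passes to Hamid's issue by representation.
The 1/3 is divided into 3 equal shares of 1/9 among Maysoon, Rashida, Hanan.
Maysoon is living and takes 1/9.
Rashida is living and takes 1/9.
Hanan is living and takes 1/9.

Bashir 1/12; Farouk 1/12; Hanan 1/9; Karim 1/12; Khalida 1/24; Layth 1/9; Maysoon 1/9; Nabil 1/9; Rashida 1/9; Tariq 1/24; Widad 1/18; Zuhair 1/18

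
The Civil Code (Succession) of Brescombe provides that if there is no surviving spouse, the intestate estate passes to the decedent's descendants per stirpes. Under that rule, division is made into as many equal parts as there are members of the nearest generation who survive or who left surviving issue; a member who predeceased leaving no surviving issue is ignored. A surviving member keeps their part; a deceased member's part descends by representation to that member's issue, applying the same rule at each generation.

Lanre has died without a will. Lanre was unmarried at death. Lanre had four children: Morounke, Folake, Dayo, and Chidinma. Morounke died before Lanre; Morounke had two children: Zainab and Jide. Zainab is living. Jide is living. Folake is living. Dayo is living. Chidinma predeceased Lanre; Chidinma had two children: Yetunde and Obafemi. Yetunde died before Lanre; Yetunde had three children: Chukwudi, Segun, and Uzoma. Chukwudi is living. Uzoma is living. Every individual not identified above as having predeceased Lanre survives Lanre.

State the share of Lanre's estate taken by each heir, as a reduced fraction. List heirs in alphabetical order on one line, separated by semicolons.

There is no surviving spouse, so the entire estate passes to Lanre's descendants per stirpes.
The estate is divided into 4 equal shares of 1/4 among Morounke, Folake, Dayo, Chidinma.
Morounke predeceased; the 1/4 allotted to Morounke's branch passes to Morounke's issue by representation.
The 1/4 is divided into 2 equal shares of 1/8 among Zainab, Jide.
Zainab is living and takes 1/8.
Jide is living and takes 1/8.
Folake is living and takes 1/4.
Dayo is living and takes 1/4.
Chidinma predeceased; the 1/4 allotted to Chidinma's branch passes to Chidinma's issue by representation.
The 1/4 is divided into 2 equal shares of 1/8 among Yetunde, Obafemi.
Yetunde predeceased; the 1/8 allotted to Yetunde's branch passes to Yetunde's issue by representation.
The 1/8 is divided into 3 equal shares of 1/24 among Chukwudi, Segun, Uzoma.
Chukwudi is living and takes 1/24.
Segun is living and takes 1/24.
Uzoma is living and takes 1/24.
Obafemi is living and takes 1/8.

Chukwudi 1/24; Dayo 1/4; Folake 1/4; Jide 1/8; Obafemi 1/8; Segun 1/24; Uzoma 1/24; Zainab 1/8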